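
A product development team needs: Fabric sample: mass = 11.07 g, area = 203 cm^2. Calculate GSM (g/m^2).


Formula: GSM = mass_g / area_m2
Step 1: Convert area: 203 cm^2 = 203 / 10000 = 0.0203 m^2
Step 2: GSM = 11.07 g / 0.0203 m^2 = 545.3 g/m^2

545.3 g/m^2


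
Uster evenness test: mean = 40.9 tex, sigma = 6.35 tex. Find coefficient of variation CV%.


Formula: CV% = (standard deviation / mean) * 100
Step 1: Ratio = 6.35 / 40.9 = 0.155257
Step 2: CV% = 0.155257 * 100 = 15.5257% ≈ 15.5%

15.5%


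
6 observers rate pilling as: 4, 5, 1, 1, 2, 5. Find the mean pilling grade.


Formula: Mean = sum / count
Sum = 4 + 5 + 1 + 1 + 2 + 5 = 18
Mean = 18 / 6 = 3.0

3.0


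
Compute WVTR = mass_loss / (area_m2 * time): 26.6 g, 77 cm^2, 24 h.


Formula: WVTR = mass_loss / (area * time)
Step 1: Convert area: 77 cm^2 = 0.0077 m^2
Step 2: WVTR = 26.6 g / (0.0077 m^2 * 24 h)
Step 3: WVTR = 26.6 / 0.1848 = 143.9 g/m^2/h

143.9 g/m^2/h


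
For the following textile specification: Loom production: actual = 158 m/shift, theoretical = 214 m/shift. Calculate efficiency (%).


Formula: Efficiency% = (Actual output / Theoretical output) * 100
Efficiency% = (158 / 214) * 100
Efficiency% = 0.738318 * 100 = 73.8318% ≈ 73.8%

73.8%


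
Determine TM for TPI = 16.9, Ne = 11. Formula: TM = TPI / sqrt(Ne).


Formula: TM = TPI / sqrt(Ne)
Step 1: sqrt(Ne) = sqrt(11) = 3.3166
Step 2: TM = 16.9 / 3.3166 = 5.10

5.10 TM


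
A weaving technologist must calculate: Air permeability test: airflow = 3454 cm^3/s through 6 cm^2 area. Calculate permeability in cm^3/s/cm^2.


Formula: Air Permeability = Airflow / Test Area
AP = 3454 cm^3/s / 6 cm^2
AP = 575.7 cm^3/s/cm^2

575.7 cm^3/s/cm^2


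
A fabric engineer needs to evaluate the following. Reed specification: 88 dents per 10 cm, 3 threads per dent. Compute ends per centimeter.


Formula: EPC = (dents per 10 cm * ends per dent) / 10
Step 1: Total ends per 10 cm = 88 * 3 = 264
Step 2: EPC = 264 / 10 = 26.4 ends/cm

26.4 ends/cm


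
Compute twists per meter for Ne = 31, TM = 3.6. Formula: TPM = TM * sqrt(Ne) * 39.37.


Formula: TPM = TM * sqrt(Ne) * 39.37
Step 1: sqrt(Ne) = sqrt(31) = 5.5678
Step 2: TM * sqrt(Ne) = 3.6 * 5.5678 = 20.0441
Step 3: TPM = 20.0441 * 39.37 = 789 twists/m

789 twists/m


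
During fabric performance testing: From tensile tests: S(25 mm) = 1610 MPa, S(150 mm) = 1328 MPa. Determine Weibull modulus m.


Formula: m = ln(L1/L2) / ln(S2/S1)
Step 1: ln(L1/L2) = ln(25/150) = -1.79176
Step 2: S2/S1 = 1328/1610 = 0.82484
Step 3: ln(S2/S1) = ln(0.82484) = -0.19257
Step 4: m = -1.79176 / -0.19257 = 9.30

9.30 (Weibull m)


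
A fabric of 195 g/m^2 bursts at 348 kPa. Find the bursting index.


Formula: Bursting Index = Bursting Strength / Fabric GSM
BI = 348 kPa / 195 g/m^2
BI = 1.785 kPa/(g/m^2)

1.785 kPa/(g/m^2)


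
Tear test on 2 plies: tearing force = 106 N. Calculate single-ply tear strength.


Formula: Per-ply strength = Total force / Number of plies
Per-ply = 106 N / 2
Per-ply = 53 N

53 N


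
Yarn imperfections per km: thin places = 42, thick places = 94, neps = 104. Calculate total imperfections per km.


Formula: Total = thin places + thick places + neps
Total = 42 + 94 + 104
Total = 240 imperfections/km

240 imperfections/km


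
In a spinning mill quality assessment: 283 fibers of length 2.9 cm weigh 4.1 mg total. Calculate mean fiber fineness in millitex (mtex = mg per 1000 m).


Formula: fineness (mtex) = mass (mg) / total length (km) = (mass_mg / total_length_m) * 1000
Step 1: Convert fiber length: 2.9 cm = 0.029 m
Step 2: Total fiber length = 283 * 0.029 = 8.207 m
Step 3: Linear density = 4.1 mg / 8.207 m = 0.4996 mg/m
Step 4: fineness = 0.4996 * 1000 = 499.6 mtex

499.6 mtex


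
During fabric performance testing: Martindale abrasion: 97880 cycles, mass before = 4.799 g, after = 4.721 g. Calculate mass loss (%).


Formula: Mass loss% = ((m_before - m_after) / m_before) * 100
Step 1: Mass loss = 4.799 - 4.721 = 0.078 g
Step 2: Ratio = 0.078 / 4.799 = 0.0162534
Step 3: Mass loss% = 0.0162534 * 100 = 1.62534% ≈ 1.63%

1.63%


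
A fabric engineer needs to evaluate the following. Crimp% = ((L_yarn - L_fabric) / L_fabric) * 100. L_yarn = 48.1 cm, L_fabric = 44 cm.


Formula: Crimp% = ((L_yarn - L_fabric) / L_fabric) * 100
Step 1: Extension = 48.1 - 44 = 4.1 cm
Step 2: Crimp% = (4.1 / 44) * 100
Step 3: Crimp% = 0.093182 * 100 = 9.3182% ≈ 9.3%

9.3%


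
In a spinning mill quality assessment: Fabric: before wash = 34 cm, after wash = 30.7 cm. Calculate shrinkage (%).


Formula: Shrinkage% = ((L_before - L_after) / L_before) * 100
Step 1: Shrinkage = 34 - 30.7 = 3.3 cm
Step 2: Shrinkage% = (3.3 / 34) * 100
Step 3: Shrinkage% = 0.097059 * 100 = 9.7059% ≈ 9.7%

9.7%


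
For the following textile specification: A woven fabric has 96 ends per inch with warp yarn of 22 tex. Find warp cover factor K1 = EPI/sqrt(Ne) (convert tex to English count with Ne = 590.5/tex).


Formula: K1 = EPI / sqrt(Ne), with Ne = 590.5 / tex_warp
Step 1: Ne = 590.5 / 22 = 26.841
Step 2: sqrt(Ne) = sqrt(26.841) = 5.1808
Step 3: K1 = 96 / 5.1808 = 18.5

18.5


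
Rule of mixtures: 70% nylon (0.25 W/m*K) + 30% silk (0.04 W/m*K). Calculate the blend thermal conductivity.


Formula: Blend property = (fraction_A * property_A) + (fraction_B * property_B)
Step 1: Contribution A = 70/100 * 0.25 W/m*K = 0.175 W/m*K
Step 2: Contribution B = 30/100 * 0.04 W/m*K = 0.012 W/m*K
Step 3: Blend thermal conductivity = 0.175 + 0.012 = 0.187 W/m*K

0.187 W/m*K


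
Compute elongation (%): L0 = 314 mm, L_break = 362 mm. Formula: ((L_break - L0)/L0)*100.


Formula: Elongation (%) = ((L_break - L0) / L0) * 100
Step 1: Extension = 362 - 314 = 48 mm
Step 2: Elongation = (48 / 314) * 100
Step 3: Elongation = 0.152866 * 100 = 15.2866% ≈ 15.3%

15.3%


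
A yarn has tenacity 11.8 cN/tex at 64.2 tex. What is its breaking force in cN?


Formula: Breaking force = Tenacity * Linear density
F = 11.8 cN/tex * 64.2 tex
F = 757.56 cN

757.56 cN


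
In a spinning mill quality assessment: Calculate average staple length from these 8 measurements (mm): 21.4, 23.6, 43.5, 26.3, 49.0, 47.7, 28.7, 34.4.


Formula: Mean = sum of lengths / count
Sum = 21.4 + 23.6 + 43.5 + 26.3 + 49.0 + 47.7 + 28.7 + 34.4
Sum = 274.6 mm
Mean = 274.6 / 8 = 34.33 mm

34.33 mm


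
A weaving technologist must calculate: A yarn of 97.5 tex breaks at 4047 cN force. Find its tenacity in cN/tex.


Formula: Tenacity = Breaking force / Linear density
Tenacity = 4047 cN / 97.5 tex
Tenacity = 41.51 cN/tex

41.51 cN/tex


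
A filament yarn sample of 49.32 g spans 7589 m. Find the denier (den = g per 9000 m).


Formula: den = (mass_g / length_m) * 9000
Substituting: den = (49.32 / 7589) * 9000
Intermediate: 49.32 / 7589 = 0.00649888 g/m
den = 0.00649888 * 9000 = 58.5 denier

58.5 denier


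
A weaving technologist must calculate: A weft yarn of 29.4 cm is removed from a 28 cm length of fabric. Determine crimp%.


Formula: Crimp% = ((L_yarn - L_fabric) / L_fabric) * 100
Step 1: Extension = 29.4 - 28 = 1.4 cm
Step 2: Crimp% = (1.4 / 28) * 100
Step 3: Crimp% = 0.05 * 100 = 5.0%

5.0%


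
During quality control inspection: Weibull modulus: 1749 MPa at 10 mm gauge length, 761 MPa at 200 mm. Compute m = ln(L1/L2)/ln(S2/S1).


Formula: m = ln(L1/L2) / ln(S2/S1)
Step 1: ln(L1/L2) = ln(10/200) = -2.99573
Step 2: S2/S1 = 761/1749 = 0.43511
Step 3: ln(S2/S1) = ln(0.43511) = -0.83216
Step 4: m = -2.99573 / -0.83216 = 3.60

3.60 (Weibull m)


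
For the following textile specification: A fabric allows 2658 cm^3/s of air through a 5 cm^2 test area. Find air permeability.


Formula: Air Permeability = Airflow / Test Area
AP = 2658 cm^3/s / 5 cm^2
AP = 531.6 cm^3/s/cm^2

531.6 cm^3/s/cm^2


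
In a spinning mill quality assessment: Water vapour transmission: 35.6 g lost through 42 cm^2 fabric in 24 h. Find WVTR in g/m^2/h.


Formula: WVTR = mass_loss / (area * time)
Step 1: Convert area: 42 cm^2 = 0.0042 m^2
Step 2: WVTR = 35.6 g / (0.0042 m^2 * 24 h)
Step 3: WVTR = 35.6 / 0.1008 = 353.2 g/m^2/h

353.2 g/m^2/h


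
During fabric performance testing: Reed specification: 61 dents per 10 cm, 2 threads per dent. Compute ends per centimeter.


Formula: EPC = (dents per 10 cm * ends per dent) / 10
Step 1: Total ends per 10 cm = 61 * 2 = 122
Step 2: EPC = 122 / 10 = 12.2 ends/cm

12.2 ends/cm


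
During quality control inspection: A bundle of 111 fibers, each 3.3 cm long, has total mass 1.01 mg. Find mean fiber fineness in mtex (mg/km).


Formula: fineness (mtex) = mass (mg) / total length (km) = (mass_mg / total_length_m) * 1000
Step 1: Convert fiber length: 3.3 cm = 0.033 m
Step 2: Total fiber length = 111 * 0.033 = 3.663 m
Step 3: Linear density = 1.01 mg / 3.663 m = 0.2757 mg/m
Step 4: fineness = 0.2757 * 1000 = 275.7 mtex

275.7 mtex


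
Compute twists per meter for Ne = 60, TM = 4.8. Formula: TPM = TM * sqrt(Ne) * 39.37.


Formula: TPM = TM * sqrt(Ne) * 39.37
Step 1: sqrt(Ne) = sqrt(60) = 7.746
Step 2: TM * sqrt(Ne) = 4.8 * 7.746 = 37.1808
Step 3: TPM = 37.1808 * 39.37 = 1464 twists/m

1464 twists/m


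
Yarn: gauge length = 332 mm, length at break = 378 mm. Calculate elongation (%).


Formula: Elongation (%) = ((L_break - L0) / L0) * 100
Step 1: Extension = 378 - 332 = 46 mm
Step 2: Elongation = (46 / 332) * 100
Step 3: Elongation = 0.138554 * 100 = 13.8554% ≈ 13.9%

13.9%


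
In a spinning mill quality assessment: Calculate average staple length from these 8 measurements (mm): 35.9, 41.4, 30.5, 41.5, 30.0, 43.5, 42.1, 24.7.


Formula: Mean = sum of lengths / count
Sum = 35.9 + 41.4 + 30.5 + 41.5 + 30.0 + 43.5 + 42.1 + 24.7
Sum = 289.6 mm
Mean = 289.6 / 8 = 36.20 mm

36.20 mm


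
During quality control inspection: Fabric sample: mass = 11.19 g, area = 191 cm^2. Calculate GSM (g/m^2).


Formula: GSM = mass_g / area_m2
Step 1: Convert area: 191 cm^2 = 191 / 10000 = 0.0191 m^2
Step 2: GSM = 11.19 g / 0.0191 m^2 = 585.9 g/m^2

585.9 g/m^2


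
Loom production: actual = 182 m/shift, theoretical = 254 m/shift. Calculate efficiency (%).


Formula: Efficiency% = (Actual output / Theoretical output) * 100
Efficiency% = (182 / 254) * 100
Efficiency% = 0.716535 * 100 = 71.6535% ≈ 71.7%

71.7%


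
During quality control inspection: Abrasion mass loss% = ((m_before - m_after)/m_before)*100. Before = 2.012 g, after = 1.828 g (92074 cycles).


Formula: Mass loss% = ((m_before - m_after) / m_before) * 100
Step 1: Mass loss = 2.012 - 1.828 = 0.184 g
Step 2: Ratio = 0.184 / 2.012 = 0.0914513
Step 3: Mass loss% = 0.0914513 * 100 = 9.14513% ≈ 9.15%

9.15%


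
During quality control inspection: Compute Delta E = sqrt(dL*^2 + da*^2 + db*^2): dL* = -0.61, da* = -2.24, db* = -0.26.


Formula: Delta E = sqrt(dL*^2 + da*^2 + db*^2)
Step 1: dL*^2 = (-0.61)^2 = 0.3721
Step 2: da*^2 = (-2.24)^2 = 5.0176
Step 3: db*^2 = (-0.26)^2 = 0.0676
Step 4: Sum = 0.3721 + 5.0176 + 0.0676 = 5.4573
Step 5: Delta E = sqrt(5.4573) = 2.34

2.34 Delta E


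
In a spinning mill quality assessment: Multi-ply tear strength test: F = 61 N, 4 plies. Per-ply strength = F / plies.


Formula: Per-ply strength = Total force / Number of plies
Per-ply = 61 N / 4
Per-ply = 15.25 N

15.25 N


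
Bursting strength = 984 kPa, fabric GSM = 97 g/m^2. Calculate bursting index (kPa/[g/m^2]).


Formula: Bursting Index = Bursting Strength / Fabric GSM
BI = 984 kPa / 97 g/m^2
BI = 10.144 kPa/(g/m^2)

10.144 kPa/(g/m^2)


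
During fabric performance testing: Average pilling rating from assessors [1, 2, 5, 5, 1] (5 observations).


Formula: Mean = sum / count
Sum = 1 + 2 + 5 + 5 + 1 = 14
Mean = 14 / 5 = 2.8

2.8


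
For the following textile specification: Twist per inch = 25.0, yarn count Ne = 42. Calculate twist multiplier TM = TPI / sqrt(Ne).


Formula: TM = TPI / sqrt(Ne)
Step 1: sqrt(Ne) = sqrt(42) = 6.4807
Step 2: TM = 25.0 / 6.4807 = 3.86

3.86 TM


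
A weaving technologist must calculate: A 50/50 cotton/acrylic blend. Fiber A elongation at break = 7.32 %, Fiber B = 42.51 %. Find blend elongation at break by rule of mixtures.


Formula: Blend property = (fraction_A * property_A) + (fraction_B * property_B)
Step 1: Contribution A = 50/100 * 7.32 % = 3.66 %
Step 2: Contribution B = 50/100 * 42.51 % = 21.255 %
Step 3: Blend elongation at break = 3.66 + 21.255 = 24.915 %

24.915 %


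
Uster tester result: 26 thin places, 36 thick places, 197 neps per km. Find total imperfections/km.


Formula: Total = thin places + thick places + neps
Total = 26 + 36 + 197
Total = 259 imperfections/km

259 imperfections/km


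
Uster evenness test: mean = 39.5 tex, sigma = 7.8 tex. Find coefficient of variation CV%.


Formula: CV% = (standard deviation / mean) * 100
Step 1: Ratio = 7.8 / 39.5 = 0.197468
Step 2: CV% = 0.197468 * 100 = 19.7468% ≈ 19.7%

19.7%


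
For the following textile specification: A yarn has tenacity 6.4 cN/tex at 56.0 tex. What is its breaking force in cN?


Formula: Breaking force = Tenacity * Linear density
F = 6.4 cN/tex * 56.0 tex
F = 358.40 cN

358.40 cN


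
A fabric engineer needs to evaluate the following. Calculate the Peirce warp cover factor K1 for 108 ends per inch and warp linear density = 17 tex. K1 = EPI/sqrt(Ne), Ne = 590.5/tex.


Formula: K1 = EPI / sqrt(Ne), with Ne = 590.5 / tex_warp
Step 1: Ne = 590.5 / 17 = 34.735
Step 2: sqrt(Ne) = sqrt(34.735) = 5.8936
Step 3: K1 = 108 / 5.8936 = 18.3

18.3


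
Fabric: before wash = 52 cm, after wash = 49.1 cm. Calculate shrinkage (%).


Formula: Shrinkage% = ((L_before - L_after) / L_before) * 100
Step 1: Shrinkage = 52 - 49.1 = 2.9 cm
Step 2: Shrinkage% = (2.9 / 52) * 100
Step 3: Shrinkage% = 0.055769 * 100 = 5.5769% ≈ 5.6%

5.6%


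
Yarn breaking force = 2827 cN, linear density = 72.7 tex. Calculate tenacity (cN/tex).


Formula: Tenacity = Breaking force / Linear density
Tenacity = 2827 cN / 72.7 tex
Tenacity = 38.89 cN/tex

38.89 cN/tex


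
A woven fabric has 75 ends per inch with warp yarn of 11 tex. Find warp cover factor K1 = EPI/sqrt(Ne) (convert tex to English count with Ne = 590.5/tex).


Formula: K1 = EPI / sqrt(Ne), with Ne = 590.5 / tex_warp
Step 1: Ne = 590.5 / 11 = 53.682
Step 2: sqrt(Ne) = sqrt(53.682) = 7.3268
Step 3: K1 = 75 / 7.3268 = 10.2

10.2


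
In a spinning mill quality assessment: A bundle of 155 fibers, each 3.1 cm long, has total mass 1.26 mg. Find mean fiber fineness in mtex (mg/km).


Formula: fineness (mtex) = mass (mg) / total length (km) = (mass_mg / total_length_m) * 1000
Step 1: Convert fiber length: 3.1 cm = 0.031 m
Step 2: Total fiber length = 155 * 0.031 = 4.805 m
Step 3: Linear density = 1.26 mg / 4.805 m = 0.2622 mg/m
Step 4: fineness = 0.2622 * 1000 = 262.2 mtex

262.2 mtex


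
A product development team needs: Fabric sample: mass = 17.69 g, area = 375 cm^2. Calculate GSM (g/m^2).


Formula: GSM = mass_g / area_m2
Step 1: Convert area: 375 cm^2 = 375 / 10000 = 0.0375 m^2
Step 2: GSM = 17.69 g / 0.0375 m^2 = 471.7 g/m^2

471.7 g/m^2


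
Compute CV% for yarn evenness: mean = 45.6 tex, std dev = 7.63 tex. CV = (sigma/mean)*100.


Formula: CV% = (standard deviation / mean) * 100
Step 1: Ratio = 7.63 / 45.6 = 0.167325
Step 2: CV% = 0.167325 * 100 = 16.7325% ≈ 16.7%

16.7%


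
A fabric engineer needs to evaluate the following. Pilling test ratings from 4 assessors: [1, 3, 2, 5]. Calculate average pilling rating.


Formula: Mean = sum / count
Sum = 1 + 3 + 2 + 5 = 11
Mean = 11 / 4 = 2.8

2.8


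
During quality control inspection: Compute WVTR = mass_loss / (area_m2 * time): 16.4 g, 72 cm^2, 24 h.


Formula: WVTR = mass_loss / (area * time)
Step 1: Convert area: 72 cm^2 = 0.0072 m^2
Step 2: WVTR = 16.4 g / (0.0072 m^2 * 24 h)
Step 3: WVTR = 16.4 / 0.1728 = 94.9 g/m^2/h

94.9 g/m^2/h


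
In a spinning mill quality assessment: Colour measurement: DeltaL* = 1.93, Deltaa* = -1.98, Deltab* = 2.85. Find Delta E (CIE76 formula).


Formula: Delta E = sqrt(dL*^2 + da*^2 + db*^2)
Step 1: dL*^2 = 1.93^2 = 3.7249
Step 2: da*^2 = (-1.98)^2 = 3.9204
Step 3: db*^2 = 2.85^2 = 8.1225
Step 4: Sum = 3.7249 + 3.9204 + 8.1225 = 15.7678
Step 5: Delta E = sqrt(15.7678) = 3.97

3.97 Delta E


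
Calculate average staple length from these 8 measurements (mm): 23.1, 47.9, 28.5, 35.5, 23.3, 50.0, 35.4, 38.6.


Formula: Mean = sum of lengths / count
Sum = 23.1 + 47.9 + 28.5 + 35.5 + 23.3 + 50.0 + 35.4 + 38.6
Sum = 282.3 mm
Mean = 282.3 / 8 = 35.29 mm

35.29 mm


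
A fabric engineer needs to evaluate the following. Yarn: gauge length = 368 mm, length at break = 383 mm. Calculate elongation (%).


Formula: Elongation (%) = ((L_break - L0) / L0) * 100
Step 1: Extension = 383 - 368 = 15 mm
Step 2: Elongation = (15 / 368) * 100
Step 3: Elongation = 0.040761 * 100 = 4.0761% ≈ 4.1%

4.1%


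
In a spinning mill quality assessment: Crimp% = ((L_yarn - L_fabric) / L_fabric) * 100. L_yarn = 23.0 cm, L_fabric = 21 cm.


Formula: Crimp% = ((L_yarn - L_fabric) / L_fabric) * 100
Step 1: Extension = 23.0 - 21 = 2.0 cm
Step 2: Crimp% = (2.0 / 21) * 100
Step 3: Crimp% = 0.095238 * 100 = 9.5238% ≈ 9.5%

9.5%


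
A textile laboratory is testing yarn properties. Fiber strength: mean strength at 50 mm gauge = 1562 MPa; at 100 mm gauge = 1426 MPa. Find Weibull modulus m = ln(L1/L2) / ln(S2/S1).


Formula: m = ln(L1/L2) / ln(S2/S1)
Step 1: ln(L1/L2) = ln(50/100) = -0.69315
Step 2: S2/S1 = 1426/1562 = 0.91293
Step 3: ln(S2/S1) = ln(0.91293) = -0.09110
Step 4: m = -0.69315 / -0.09110 = 7.61

7.61 (Weibull m)


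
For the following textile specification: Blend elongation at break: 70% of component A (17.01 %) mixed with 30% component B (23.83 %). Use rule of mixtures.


Formula: Blend property = (fraction_A * property_A) + (fraction_B * property_B)
Step 1: Contribution A = 70/100 * 17.01 % = 11.907 %
Step 2: Contribution B = 30/100 * 23.83 % = 7.149 %
Step 3: Blend elongation at break = 11.907 + 7.149 = 19.056 %

19.056 %


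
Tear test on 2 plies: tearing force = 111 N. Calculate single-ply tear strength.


Formula: Per-ply strength = Total force / Number of plies
Per-ply = 111 N / 2
Per-ply = 55.5 N

55.5 N


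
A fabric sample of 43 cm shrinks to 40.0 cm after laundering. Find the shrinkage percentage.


Formula: Shrinkage% = ((L_before - L_after) / L_before) * 100
Step 1: Shrinkage = 43 - 40.0 = 3.0 cm
Step 2: Shrinkage% = (3.0 / 43) * 100
Step 3: Shrinkage% = 0.069767 * 100 = 6.9767% ≈ 7.0%

7.0%


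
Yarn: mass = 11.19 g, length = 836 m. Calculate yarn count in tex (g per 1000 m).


Formula: Tex = (mass_g / length_m) * 1000
Substituting: Tex = (11.19 / 836) * 1000
Intermediate: 11.19 / 836 = 0.01338517 g/m
Tex = 0.01338517 * 1000 = 13.39 tex

13.39 tex


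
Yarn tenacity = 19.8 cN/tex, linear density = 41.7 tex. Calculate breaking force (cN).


Formula: Breaking force = Tenacity * Linear density
F = 19.8 cN/tex * 41.7 tex
F = 825.66 cN

825.66 cN


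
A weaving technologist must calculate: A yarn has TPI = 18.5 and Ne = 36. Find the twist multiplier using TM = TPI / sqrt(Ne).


Formula: TM = TPI / sqrt(Ne)
Step 1: sqrt(Ne) = sqrt(36) = 6
Step 2: TM = 18.5 / 6 = 3.08

3.08 TM


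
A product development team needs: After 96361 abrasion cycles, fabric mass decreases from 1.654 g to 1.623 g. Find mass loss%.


Formula: Mass loss% = ((m_before - m_after) / m_before) * 100
Step 1: Mass loss = 1.654 - 1.623 = 0.031 g
Step 2: Ratio = 0.031 / 1.654 = 0.0187424
Step 3: Mass loss% = 0.0187424 * 100 = 1.87424% ≈ 1.87%

1.87%


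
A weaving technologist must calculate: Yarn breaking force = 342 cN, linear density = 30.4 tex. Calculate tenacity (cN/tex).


Formula: Tenacity = Breaking force / Linear density
Tenacity = 342 cN / 30.4 tex
Tenacity = 11.25 cN/tex

11.25 cN/tex


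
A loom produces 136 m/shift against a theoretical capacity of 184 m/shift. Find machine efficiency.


Formula: Efficiency% = (Actual output / Theoretical output) * 100
Efficiency% = (136 / 184) * 100
Efficiency% = 0.73913 * 100 = 73.913% ≈ 73.9%

73.9%


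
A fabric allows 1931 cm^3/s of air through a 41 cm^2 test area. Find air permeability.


Formula: Air Permeability = Airflow / Test Area
AP = 1931 cm^3/s / 41 cm^2
AP = 47.1 cm^3/s/cm^2

47.1 cm^3/s/cm^2


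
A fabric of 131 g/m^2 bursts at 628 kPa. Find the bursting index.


Formula: Bursting Index = Bursting Strength / Fabric GSM
BI = 628 kPa / 131 g/m^2
BI = 4.794 kPa/(g/m^2)

4.794 kPa/(g/m^2)


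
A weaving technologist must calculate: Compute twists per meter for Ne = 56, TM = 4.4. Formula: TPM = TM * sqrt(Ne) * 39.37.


Formula: TPM = TM * sqrt(Ne) * 39.37
Step 1: sqrt(Ne) = sqrt(56) = 7.4833
Step 2: TM * sqrt(Ne) = 4.4 * 7.4833 = 32.9265
Step 3: TPM = 32.9265 * 39.37 = 1296 twists/m

1296 twists/m


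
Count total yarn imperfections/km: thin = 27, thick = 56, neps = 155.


Formula: Total = thin places + thick places + neps
Total = 27 + 56 + 155
Total = 238 imperfections/km

238 imperfections/km


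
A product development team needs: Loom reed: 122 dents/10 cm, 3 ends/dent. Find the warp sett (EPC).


Formula: EPC = (dents per 10 cm * ends per dent) / 10
Step 1: Total ends per 10 cm = 122 * 3 = 366
Step 2: EPC = 366 / 10 = 36.6 ends/cm

36.6 ends/cm


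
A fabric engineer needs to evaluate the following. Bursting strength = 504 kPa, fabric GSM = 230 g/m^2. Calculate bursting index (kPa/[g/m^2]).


Formula: Bursting Index = Bursting Strength / Fabric GSM
BI = 504 kPa / 230 g/m^2
BI = 2.191 kPa/(g/m^2)

2.191 kPa/(g/m^2)


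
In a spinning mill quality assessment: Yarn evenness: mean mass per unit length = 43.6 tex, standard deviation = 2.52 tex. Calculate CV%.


Formula: CV% = (standard deviation / mean) * 100
Step 1: Ratio = 2.52 / 43.6 = 0.057798
Step 2: CV% = 0.057798 * 100 = 5.7798% ≈ 5.8%

5.8%


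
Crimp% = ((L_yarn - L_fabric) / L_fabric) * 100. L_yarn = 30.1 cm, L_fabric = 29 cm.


Formula: Crimp% = ((L_yarn - L_fabric) / L_fabric) * 100
Step 1: Extension = 30.1 - 29 = 1.1 cm
Step 2: Crimp% = (1.1 / 29) * 100
Step 3: Crimp% = 0.037931 * 100 = 3.7931% ≈ 3.8%

3.8%


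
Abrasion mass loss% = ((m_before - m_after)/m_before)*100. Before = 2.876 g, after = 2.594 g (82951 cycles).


Formula: Mass loss% = ((m_before - m_after) / m_before) * 100
Step 1: Mass loss = 2.876 - 2.594 = 0.282 g
Step 2: Ratio = 0.282 / 2.876 = 0.0980529
Step 3: Mass loss% = 0.0980529 * 100 = 9.80529% ≈ 9.81%

9.81%


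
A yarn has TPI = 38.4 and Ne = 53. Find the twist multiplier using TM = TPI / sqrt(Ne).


Formula: TM = TPI / sqrt(Ne)
Step 1: sqrt(Ne) = sqrt(53) = 7.2801
Step 2: TM = 38.4 / 7.2801 = 5.27

5.27 TM


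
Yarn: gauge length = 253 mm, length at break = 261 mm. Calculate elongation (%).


Formula: Elongation (%) = ((L_break - L0) / L0) * 100
Step 1: Extension = 261 - 253 = 8 mm
Step 2: Elongation = (8 / 253) * 100
Step 3: Elongation = 0.031621 * 100 = 3.1621% ≈ 3.2%

3.2%


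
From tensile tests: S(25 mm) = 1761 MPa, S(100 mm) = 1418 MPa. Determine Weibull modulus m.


Formula: m = ln(L1/L2) / ln(S2/S1)
Step 1: ln(L1/L2) = ln(25/100) = -1.38629
Step 2: S2/S1 = 1418/1761 = 0.80522
Step 3: ln(S2/S1) = ln(0.80522) = -0.21664
Step 4: m = -1.38629 / -0.21664 = 6.40

6.40 (Weibull m)


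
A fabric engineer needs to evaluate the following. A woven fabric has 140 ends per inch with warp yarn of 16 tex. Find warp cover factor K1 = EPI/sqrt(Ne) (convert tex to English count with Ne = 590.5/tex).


Formula: K1 = EPI / sqrt(Ne), with Ne = 590.5 / tex_warp
Step 1: Ne = 590.5 / 16 = 36.906
Step 2: sqrt(Ne) = sqrt(36.906) = 6.075
Step 3: K1 = 140 / 6.075 = 23.0

23.0


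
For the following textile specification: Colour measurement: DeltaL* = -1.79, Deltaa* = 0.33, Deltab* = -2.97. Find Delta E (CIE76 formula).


Formula: Delta E = sqrt(dL*^2 + da*^2 + db*^2)
Step 1: dL*^2 = (-1.79)^2 = 3.2041
Step 2: da*^2 = 0.33^2 = 0.1089
Step 3: db*^2 = (-2.97)^2 = 8.8209
Step 4: Sum = 3.2041 + 0.1089 + 8.8209 = 12.1339
Step 5: Delta E = sqrt(12.1339) = 3.48

3.48 Delta E


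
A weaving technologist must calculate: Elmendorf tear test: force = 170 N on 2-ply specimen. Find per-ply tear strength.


Formula: Per-ply strength = Total force / Number of plies
Per-ply = 170 N / 2
Per-ply = 85 N

85 N


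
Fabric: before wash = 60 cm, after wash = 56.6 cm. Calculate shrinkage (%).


Formula: Shrinkage% = ((L_before - L_after) / L_before) * 100
Step 1: Shrinkage = 60 - 56.6 = 3.4 cm
Step 2: Shrinkage% = (3.4 / 60) * 100
Step 3: Shrinkage% = 0.056667 * 100 = 5.6667% ≈ 5.7%

5.7%


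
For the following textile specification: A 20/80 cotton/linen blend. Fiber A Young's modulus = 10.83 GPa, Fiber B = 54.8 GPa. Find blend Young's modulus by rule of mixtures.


Formula: Blend property = (fraction_A * property_A) + (fraction_B * property_B)
Step 1: Contribution A = 20/100 * 10.83 GPa = 2.166 GPa
Step 2: Contribution B = 80/100 * 54.8 GPa = 43.84 GPa
Step 3: Blend Young's modulus = 2.166 + 43.84 = 46.006 GPa

46.006 GPa


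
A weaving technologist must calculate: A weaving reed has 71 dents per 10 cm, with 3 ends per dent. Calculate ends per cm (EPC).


Formula: EPC = (dents per 10 cm * ends per dent) / 10
Step 1: Total ends per 10 cm = 71 * 3 = 213
Step 2: EPC = 213 / 10 = 21.3 ends/cm

21.3 ends/cm


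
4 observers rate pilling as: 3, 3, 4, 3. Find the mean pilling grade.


Formula: Mean = sum / count
Sum = 3 + 3 + 4 + 3 = 13
Mean = 13 / 4 = 3.3

3.3


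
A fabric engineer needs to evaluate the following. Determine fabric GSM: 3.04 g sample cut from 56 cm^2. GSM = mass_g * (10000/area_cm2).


Formula: GSM = mass_g / area_m2
Step 1: Convert area: 56 cm^2 = 56 / 10000 = 0.0056 m^2
Step 2: GSM = 3.04 g / 0.0056 m^2 = 542.9 g/m^2

542.9 g/m^2


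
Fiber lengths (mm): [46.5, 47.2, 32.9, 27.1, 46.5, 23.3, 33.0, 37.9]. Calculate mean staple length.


Formula: Mean = sum of lengths / count
Sum = 46.5 + 47.2 + 32.9 + 27.1 + 46.5 + 23.3 + 33.0 + 37.9
Sum = 294.4 mm
Mean = 294.4 / 8 = 36.80 mm

36.80 mm


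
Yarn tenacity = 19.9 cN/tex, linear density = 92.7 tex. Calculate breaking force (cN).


Formula: Breaking force = Tenacity * Linear density
F = 19.9 cN/tex * 92.7 tex
F = 1844.73 cN

1844.73 cN


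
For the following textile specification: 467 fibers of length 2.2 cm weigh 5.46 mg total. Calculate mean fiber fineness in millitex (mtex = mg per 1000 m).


Formula: fineness (mtex) = mass (mg) / total length (km) = (mass_mg / total_length_m) * 1000
Step 1: Convert fiber length: 2.2 cm = 0.022 m
Step 2: Total fiber length = 467 * 0.022 = 10.274 m
Step 3: Linear density = 5.46 mg / 10.274 m = 0.5314 mg/m
Step 4: fineness = 0.5314 * 1000 = 531.4 mtex

531.4 mtex


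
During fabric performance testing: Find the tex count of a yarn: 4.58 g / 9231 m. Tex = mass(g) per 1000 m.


Formula: Tex = (mass_g / length_m) * 1000
Substituting: Tex = (4.58 / 9231) * 1000
Intermediate: 4.58 / 9231 = 0.00049615 g/m
Tex = 0.00049615 * 1000 = 0.50 tex

0.50 tex


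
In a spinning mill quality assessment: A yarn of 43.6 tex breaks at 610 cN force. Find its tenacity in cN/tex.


Formula: Tenacity = Breaking force / Linear density
Tenacity = 610 cN / 43.6 tex
Tenacity = 13.99 cN/tex

13.99 cN/tex


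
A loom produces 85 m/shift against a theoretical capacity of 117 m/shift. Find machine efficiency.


Formula: Efficiency% = (Actual output / Theoretical output) * 100
Efficiency% = (85 / 117) * 100
Efficiency% = 0.726496 * 100 = 72.6496% ≈ 72.6%

72.6%


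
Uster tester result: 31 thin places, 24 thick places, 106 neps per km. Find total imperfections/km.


Formula: Total = thin places + thick places + neps
Total = 31 + 24 + 106
Total = 161 imperfections/km

161 imperfections/km


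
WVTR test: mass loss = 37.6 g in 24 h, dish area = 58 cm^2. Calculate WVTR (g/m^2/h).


Formula: WVTR = mass_loss / (area * time)
Step 1: Convert area: 58 cm^2 = 0.0058 m^2
Step 2: WVTR = 37.6 g / (0.0058 m^2 * 24 h)
Step 3: WVTR = 37.6 / 0.1392 = 270.1 g/m^2/h

270.1 g/m^2/h


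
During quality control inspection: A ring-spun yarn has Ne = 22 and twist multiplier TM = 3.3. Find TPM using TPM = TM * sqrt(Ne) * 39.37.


Formula: TPM = TM * sqrt(Ne) * 39.37
Step 1: sqrt(Ne) = sqrt(22) = 4.6904
Step 2: TM * sqrt(Ne) = 3.3 * 4.6904 = 15.4783
Step 3: TPM = 15.4783 * 39.37 = 609 twists/m

609 twists/m


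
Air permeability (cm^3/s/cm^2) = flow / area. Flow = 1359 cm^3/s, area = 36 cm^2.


Formula: Air Permeability = Airflow / Test Area
AP = 1359 cm^3/s / 36 cm^2
AP = 37.8 cm^3/s/cm^2

37.8 cm^3/s/cm^2


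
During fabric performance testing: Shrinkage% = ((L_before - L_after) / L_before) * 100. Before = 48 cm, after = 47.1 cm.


Formula: Shrinkage% = ((L_before - L_after) / L_before) * 100
Step 1: Shrinkage = 48 - 47.1 = 0.9 cm
Step 2: Shrinkage% = (0.9 / 48) * 100
Step 3: Shrinkage% = 0.01875 * 100 = 1.875% ≈ 1.9%

1.9%


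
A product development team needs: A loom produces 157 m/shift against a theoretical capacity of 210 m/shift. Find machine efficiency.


Formula: Efficiency% = (Actual output / Theoretical output) * 100
Efficiency% = (157 / 210) * 100
Efficiency% = 0.747619 * 100 = 74.7619% ≈ 74.8%

74.8%


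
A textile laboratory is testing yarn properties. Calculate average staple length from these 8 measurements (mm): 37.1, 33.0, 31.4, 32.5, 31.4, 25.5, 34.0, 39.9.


Formula: Mean = sum of lengths / count
Sum = 37.1 + 33.0 + 31.4 + 32.5 + 31.4 + 25.5 + 34.0 + 39.9
Sum = 264.8 mm
Mean = 264.8 / 8 = 33.10 mm

33.10 mm


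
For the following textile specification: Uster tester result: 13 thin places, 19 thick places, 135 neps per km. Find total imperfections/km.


Formula: Total = thin places + thick places + neps
Total = 13 + 19 + 135
Total = 167 imperfections/km

167 imperfections/km


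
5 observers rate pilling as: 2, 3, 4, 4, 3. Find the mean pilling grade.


Formula: Mean = sum / count
Sum = 2 + 3 + 4 + 4 + 3 = 16
Mean = 16 / 5 = 3.2

3.2


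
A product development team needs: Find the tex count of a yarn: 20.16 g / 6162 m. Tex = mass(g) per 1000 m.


Formula: Tex = (mass_g / length_m) * 1000
Substituting: Tex = (20.16 / 6162) * 1000
Intermediate: 20.16 / 6162 = 0.00327167 g/m
Tex = 0.00327167 * 1000 = 3.27 tex

3.27 tex


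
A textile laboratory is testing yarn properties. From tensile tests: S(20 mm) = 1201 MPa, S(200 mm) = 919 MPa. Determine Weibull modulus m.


Formula: m = ln(L1/L2) / ln(S2/S1)
Step 1: ln(L1/L2) = ln(20/200) = -2.30259
Step 2: S2/S1 = 919/1201 = 0.7652
Step 3: ln(S2/S1) = ln(0.7652) = -0.26762
Step 4: m = -2.30259 / -0.26762 = 8.60

8.60 (Weibull m)


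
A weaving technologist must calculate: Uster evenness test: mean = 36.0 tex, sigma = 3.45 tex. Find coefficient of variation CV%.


Formula: CV% = (standard deviation / mean) * 100
Step 1: Ratio = 3.45 / 36.0 = 0.095833
Step 2: CV% = 0.095833 * 100 = 9.5833% ≈ 9.6%

9.6%


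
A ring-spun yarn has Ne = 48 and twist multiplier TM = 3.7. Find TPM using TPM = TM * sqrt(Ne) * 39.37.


Formula: TPM = TM * sqrt(Ne) * 39.37
Step 1: sqrt(Ne) = sqrt(48) = 6.9282
Step 2: TM * sqrt(Ne) = 3.7 * 6.9282 = 25.6343
Step 3: TPM = 25.6343 * 39.37 = 1009 twists/m

1009 twists/m


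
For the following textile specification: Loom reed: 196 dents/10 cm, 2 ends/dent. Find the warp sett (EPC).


Formula: EPC = (dents per 10 cm * ends per dent) / 10
Step 1: Total ends per 10 cm = 196 * 2 = 392
Step 2: EPC = 392 / 10 = 39.2 ends/cm

39.2 ends/cm


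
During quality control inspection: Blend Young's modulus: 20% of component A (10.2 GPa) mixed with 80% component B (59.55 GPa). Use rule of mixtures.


Formula: Blend property = (fraction_A * property_A) + (fraction_B * property_B)
Step 1: Contribution A = 20/100 * 10.2 GPa = 2.04 GPa
Step 2: Contribution B = 80/100 * 59.55 GPa = 47.64 GPa
Step 3: Blend Young's modulus = 2.04 + 47.64 = 49.68 GPa

49.68 GPa


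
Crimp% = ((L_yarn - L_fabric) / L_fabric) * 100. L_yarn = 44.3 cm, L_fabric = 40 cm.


Formula: Crimp% = ((L_yarn - L_fabric) / L_fabric) * 100
Step 1: Extension = 44.3 - 40 = 4.3 cm
Step 2: Crimp% = (4.3 / 40) * 100
Step 3: Crimp% = 0.1075 * 100 = 10.75% ≈ 10.8%

10.8%


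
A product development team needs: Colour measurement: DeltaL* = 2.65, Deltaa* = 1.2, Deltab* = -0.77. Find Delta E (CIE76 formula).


Formula: Delta E = sqrt(dL*^2 + da*^2 + db*^2)
Step 1: dL*^2 = 2.65^2 = 7.0225
Step 2: da*^2 = 1.2^2 = 1.44
Step 3: db*^2 = (-0.77)^2 = 0.5929
Step 4: Sum = 7.0225 + 1.44 + 0.5929 = 9.0554
Step 5: Delta E = sqrt(9.0554) = 3.01

3.01 Delta E


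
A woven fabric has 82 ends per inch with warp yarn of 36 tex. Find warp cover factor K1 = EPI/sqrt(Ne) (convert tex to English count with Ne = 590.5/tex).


Formula: K1 = EPI / sqrt(Ne), with Ne = 590.5 / tex_warp
Step 1: Ne = 590.5 / 36 = 16.403
Step 2: sqrt(Ne) = sqrt(16.403) = 4.0501
Step 3: K1 = 82 / 4.0501 = 20.2

20.2


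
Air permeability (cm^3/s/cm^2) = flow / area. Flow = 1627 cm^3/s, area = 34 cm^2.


Formula: Air Permeability = Airflow / Test Area
AP = 1627 cm^3/s / 34 cm^2
AP = 47.9 cm^3/s/cm^2

47.9 cm^3/s/cm^2


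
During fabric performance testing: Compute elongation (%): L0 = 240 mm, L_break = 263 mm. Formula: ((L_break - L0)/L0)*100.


Formula: Elongation (%) = ((L_break - L0) / L0) * 100
Step 1: Extension = 263 - 240 = 23 mm
Step 2: Elongation = (23 / 240) * 100
Step 3: Elongation = 0.095833 * 100 = 9.5833% ≈ 9.6%

9.6%


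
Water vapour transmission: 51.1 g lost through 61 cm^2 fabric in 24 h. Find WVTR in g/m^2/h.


Formula: WVTR = mass_loss / (area * time)
Step 1: Convert area: 61 cm^2 = 0.0061 m^2
Step 2: WVTR = 51.1 g / (0.0061 m^2 * 24 h)
Step 3: WVTR = 51.1 / 0.1464 = 349.0 g/m^2/h

349.0 g/m^2/h


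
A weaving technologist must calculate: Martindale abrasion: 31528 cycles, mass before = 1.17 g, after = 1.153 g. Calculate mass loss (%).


Formula: Mass loss% = ((m_before - m_after) / m_before) * 100
Step 1: Mass loss = 1.17 - 1.153 = 0.017 g
Step 2: Ratio = 0.017 / 1.17 = 0.0145299
Step 3: Mass loss% = 0.0145299 * 100 = 1.45299% ≈ 1.45%

1.45%


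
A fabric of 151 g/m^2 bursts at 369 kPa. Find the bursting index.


Formula: Bursting Index = Bursting Strength / Fabric GSM
BI = 369 kPa / 151 g/m^2
BI = 2.444 kPa/(g/m^2)

2.444 kPa/(g/m^2)


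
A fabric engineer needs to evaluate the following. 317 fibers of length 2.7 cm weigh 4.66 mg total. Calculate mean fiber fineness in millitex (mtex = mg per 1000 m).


Formula: fineness (mtex) = mass (mg) / total length (km) = (mass_mg / total_length_m) * 1000
Step 1: Convert fiber length: 2.7 cm = 0.027 m
Step 2: Total fiber length = 317 * 0.027 = 8.559 m
Step 3: Linear density = 4.66 mg / 8.559 m = 0.5445 mg/m
Step 4: fineness = 0.5445 * 1000 = 544.5 mtex

544.5 mtex


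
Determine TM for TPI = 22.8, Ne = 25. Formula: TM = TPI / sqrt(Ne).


Formula: TM = TPI / sqrt(Ne)
Step 1: sqrt(Ne) = sqrt(25) = 5
Step 2: TM = 22.8 / 5 = 4.56

4.56 TM


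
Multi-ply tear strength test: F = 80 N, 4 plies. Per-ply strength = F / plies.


Formula: Per-ply strength = Total force / Number of plies
Per-ply = 80 N / 4
Per-ply = 20 N

20 N


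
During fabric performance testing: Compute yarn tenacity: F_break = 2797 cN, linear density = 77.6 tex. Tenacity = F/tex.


Formula: Tenacity = Breaking force / Linear density
Tenacity = 2797 cN / 77.6 tex
Tenacity = 36.04 cN/tex

36.04 cN/tex


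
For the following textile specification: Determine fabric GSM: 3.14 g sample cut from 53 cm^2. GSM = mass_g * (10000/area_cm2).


Formula: GSM = mass_g / area_m2
Step 1: Convert area: 53 cm^2 = 53 / 10000 = 0.0053 m^2
Step 2: GSM = 3.14 g / 0.0053 m^2 = 592.5 g/m^2

592.5 g/m^2


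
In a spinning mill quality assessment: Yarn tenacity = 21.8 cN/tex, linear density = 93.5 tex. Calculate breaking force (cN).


Formula: Breaking force = Tenacity * Linear density
F = 21.8 cN/tex * 93.5 tex
F = 2038.30 cN

2038.30 cN


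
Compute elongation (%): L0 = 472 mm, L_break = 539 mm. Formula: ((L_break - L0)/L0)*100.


Formula: Elongation (%) = ((L_break - L0) / L0) * 100
Step 1: Extension = 539 - 472 = 67 mm
Step 2: Elongation = (67 / 472) * 100
Step 3: Elongation = 0.141949 * 100 = 14.1949% ≈ 14.2%

14.2%


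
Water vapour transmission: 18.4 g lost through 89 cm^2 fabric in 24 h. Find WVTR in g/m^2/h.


Formula: WVTR = mass_loss / (area * time)
Step 1: Convert area: 89 cm^2 = 0.0089 m^2
Step 2: WVTR = 18.4 g / (0.0089 m^2 * 24 h)
Step 3: WVTR = 18.4 / 0.2136 = 86.1 g/m^2/h

86.1 g/m^2/h


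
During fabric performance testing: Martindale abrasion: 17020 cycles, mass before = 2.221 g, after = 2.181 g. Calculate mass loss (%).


Formula: Mass loss% = ((m_before - m_after) / m_before) * 100
Step 1: Mass loss = 2.221 - 2.181 = 0.04 g
Step 2: Ratio = 0.04 / 2.221 = 0.0180099
Step 3: Mass loss% = 0.0180099 * 100 = 1.80099% ≈ 1.80%

1.80%


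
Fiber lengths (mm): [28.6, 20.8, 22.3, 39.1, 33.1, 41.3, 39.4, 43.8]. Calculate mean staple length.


Formula: Mean = sum of lengths / count
Sum = 28.6 + 20.8 + 22.3 + 39.1 + 33.1 + 41.3 + 39.4 + 43.8
Sum = 268.4 mm
Mean = 268.4 / 8 = 33.55 mm

33.55 mm


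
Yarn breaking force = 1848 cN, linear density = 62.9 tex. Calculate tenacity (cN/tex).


Formula: Tenacity = Breaking force / Linear density
Tenacity = 1848 cN / 62.9 tex
Tenacity = 29.38 cN/tex

29.38 cN/tex


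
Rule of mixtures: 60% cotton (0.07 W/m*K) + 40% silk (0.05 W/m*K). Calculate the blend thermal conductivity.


Formula: Blend property = (fraction_A * property_A) + (fraction_B * property_B)
Step 1: Contribution A = 60/100 * 0.07 W/m*K = 0.042 W/m*K
Step 2: Contribution B = 40/100 * 0.05 W/m*K = 0.02 W/m*K
Step 3: Blend thermal conductivity = 0.042 + 0.02 = 0.062 W/m*K

0.062 W/m*K


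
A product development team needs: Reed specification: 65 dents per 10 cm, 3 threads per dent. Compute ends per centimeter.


Formula: EPC = (dents per 10 cm * ends per dent) / 10
Step 1: Total ends per 10 cm = 65 * 3 = 195
Step 2: EPC = 195 / 10 = 19.5 ends/cm

19.5 ends/cm


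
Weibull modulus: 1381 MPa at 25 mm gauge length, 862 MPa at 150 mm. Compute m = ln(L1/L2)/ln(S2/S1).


Formula: m = ln(L1/L2) / ln(S2/S1)
Step 1: ln(L1/L2) = ln(25/150) = -1.79176
Step 2: S2/S1 = 862/1381 = 0.62419
Step 3: ln(S2/S1) = ln(0.62419) = -0.47130
Step 4: m = -1.79176 / -0.47130 = 3.80

3.80 (Weibull m)


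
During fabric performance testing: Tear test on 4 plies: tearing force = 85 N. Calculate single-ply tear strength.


Formula: Per-ply strength = Total force / Number of plies
Per-ply = 85 N / 4
Per-ply = 21.25 N

21.25 N


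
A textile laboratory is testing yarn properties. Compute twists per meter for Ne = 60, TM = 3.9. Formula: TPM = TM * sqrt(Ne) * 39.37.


Formula: TPM = TM * sqrt(Ne) * 39.37
Step 1: sqrt(Ne) = sqrt(60) = 7.746
Step 2: TM * sqrt(Ne) = 3.9 * 7.746 = 30.2094
Step 3: TPM = 30.2094 * 39.37 = 1189 twists/m

1189 twists/m


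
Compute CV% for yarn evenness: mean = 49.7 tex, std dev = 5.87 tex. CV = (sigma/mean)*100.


Formula: CV% = (standard deviation / mean) * 100
Step 1: Ratio = 5.87 / 49.7 = 0.118109
Step 2: CV% = 0.118109 * 100 = 11.8109% ≈ 11.8%

11.8%


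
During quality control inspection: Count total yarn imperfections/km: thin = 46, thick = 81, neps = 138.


Formula: Total = thin places + thick places + neps
Total = 46 + 81 + 138
Total = 265 imperfections/km

265 imperfections/km


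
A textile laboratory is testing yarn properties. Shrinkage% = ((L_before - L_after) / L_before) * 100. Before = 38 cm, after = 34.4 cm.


Formula: Shrinkage% = ((L_before - L_after) / L_before) * 100
Step 1: Shrinkage = 38 - 34.4 = 3.6 cm
Step 2: Shrinkage% = (3.6 / 38) * 100
Step 3: Shrinkage% = 0.094737 * 100 = 9.4737% ≈ 9.5%

9.5%


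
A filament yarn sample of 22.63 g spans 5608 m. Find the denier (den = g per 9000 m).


Formula: den = (mass_g / length_m) * 9000
Substituting: den = (22.63 / 5608) * 9000
Intermediate: 22.63 / 5608 = 0.00403531 g/m
den = 0.00403531 * 9000 = 36.3 denier

36.3 denier
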